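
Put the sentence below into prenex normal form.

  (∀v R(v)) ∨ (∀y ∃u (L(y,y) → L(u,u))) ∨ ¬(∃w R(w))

∀v ∀y ∃u ∀w (R(v) ∨ ¬L(y,y) ∨ L(u,u) ∨ ¬R(w))

Eliminate → and ↔ using ¬ and ∨.
  (∀v R(v)) ∨ (∀y ∃u (¬L(y,y) ∨ L(u,u))) ∨ ¬(∃w R(w))
Push ¬ through the quantifiers and connectives to reach negation normal form:
  (∀v R(v)) ∨ (∀y ∃u (¬L(y,y) ∨ L(u,u))) ∨ (∀w ¬R(w))
All bound variables are already distinct, so no renaming is needed.
Finally move all quantifiers to the prefix:
  ∀v ∀y ∃u ∀w (R(v) ∨ ¬L(y,y) ∨ L(u,u) ∨ ¬R(w))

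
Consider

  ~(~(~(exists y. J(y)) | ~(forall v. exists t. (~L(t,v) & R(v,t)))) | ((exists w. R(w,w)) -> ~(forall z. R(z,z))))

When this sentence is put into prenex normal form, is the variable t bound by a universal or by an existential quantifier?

Eliminate → and ↔ using ¬ and ∨.
  ~(~(~(exists y. J(y)) | ~(forall v. exists t. (~L(t,v) & R(v,t)))) | ~(exists w. R(w,w)) | ~(forall z. R(z,z)))
Move each ¬ inward, flipping quantifiers it crosses:
  ((forall y. ~J(y)) | (exists v. forall t. (L(t,v) | ~R(v,t)))) & (exists w. R(w,w)) & (forall z. R(z,z))
All bound variables are already distinct, so no renaming is needed.
Extract every quantifier outward, since the variables are now distinct and don't occur free across branches:
  forall y. exists v. forall t. exists w. forall z. ((~J(y) | L(t,v) | ~R(v,t)) & R(w,w) & R(z,z))
The quantifier exists t sits under an odd number of negations (counting the antecedent side of each →), so it flips to forall t.

universal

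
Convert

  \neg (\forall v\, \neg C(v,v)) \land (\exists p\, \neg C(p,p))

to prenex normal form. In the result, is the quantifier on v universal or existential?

Push ¬ through the quantifiers and connectives to reach negation normal form:
  (\exists v\, C(v,v)) \land (\exists p\, \neg C(p,p))
All bound variables are already distinct, so no renaming is needed.
Extract every quantifier outward, since the variables are now distinct and don't occur free across branches:
  \exists v\, \exists p\, (C(v,v) \land \neg C(p,p))
The quantifier \forall v sits under an odd number of negations, so it flips to \exists v.

existential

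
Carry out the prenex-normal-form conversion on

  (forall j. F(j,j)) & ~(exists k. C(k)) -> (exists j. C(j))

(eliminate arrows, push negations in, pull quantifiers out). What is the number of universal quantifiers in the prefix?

0

Rewrite implications/biconditionals: A → B as ¬A ∨ B.
  ~((forall j. F(j,j)) & ~(exists k. C(k))) | (exists j. C(j))
Move each ¬ inward, flipping quantifiers it crosses:
  (exists j. ~F(j,j)) | (exists k. C(k)) | (exists j. C(j))
Rename bound variables to avoid capture: j↦c.
  (exists j. ~F(j,j)) | (exists k. C(k)) | (exists c. C(c))
Pull the quantifiers to the front (each side's bound variable is not free in the other side):
  exists j. exists k. exists c. (~F(j,j) | C(k) | C(c))
The prefix is exists j exists k exists c: 0 universal, 3 existential.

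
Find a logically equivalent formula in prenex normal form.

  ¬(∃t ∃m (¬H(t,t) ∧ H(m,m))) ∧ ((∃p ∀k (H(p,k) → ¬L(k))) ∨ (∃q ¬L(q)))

First replace A → B with ¬A ∨ B.
  ¬(∃t ∃m (¬H(t,t) ∧ H(m,m))) ∧ ((∃p ∀k (¬H(p,k) ∨ ¬L(k))) ∨ (∃q ¬L(q)))
Move each ¬ inward, flipping quantifiers it crosses:
  (∀t ∀m (H(t,t) ∨ ¬H(m,m))) ∧ ((∃p ∀k (¬H(p,k) ∨ ¬L(k))) ∨ (∃q ¬L(q)))
All bound variables are already distinct, so no renaming is needed.
Finally move all quantifiers to the prefix:
  ∀t ∀m ∃p ∀k ∃q ((H(t,t) ∨ ¬H(m,m)) ∧ (¬H(p,k) ∨ ¬L(k) ∨ ¬L(q)))

∀t ∀m ∃p ∀k ∃q ((H(t,t) ∨ ¬H(m,m)) ∧ (¬H(p,k) ∨ ¬L(k) ∨ ¬L(q)))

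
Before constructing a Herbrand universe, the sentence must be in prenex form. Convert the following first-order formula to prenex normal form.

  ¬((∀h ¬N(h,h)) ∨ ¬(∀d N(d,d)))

∃h ∀d (N(h,h) ∧ N(d,d))

Move each ¬ inward, flipping quantifiers it crosses:
  (∃h N(h,h)) ∧ (∀d N(d,d))
All bound variables are already distinct, so no renaming is needed.
Extract every quantifier outward, since the variables are now distinct and don't occur free across branches:
  ∃h ∀d (N(h,h) ∧ N(d,d))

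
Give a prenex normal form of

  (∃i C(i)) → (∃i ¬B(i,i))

Rewrite implications/biconditionals: A → B as ¬A ∨ B.
  ¬(∃i C(i)) ∨ (∃i ¬B(i,i))
Drive negations inward (¬∀x A ≡ ∃x ¬A, ¬∃x A ≡ ∀x ¬A, De Morgan for ∧/∨):
  (∀i ¬C(i)) ∨ (∃i ¬B(i,i))
Rename bound variables to avoid capture: i↦z.
  (∀i ¬C(i)) ∨ (∃z ¬B(z,z))
Extract every quantifier outward, since the variables are now distinct and don't occur free across branches:
  ∀i ∃z (¬C(i) ∨ ¬B(z,z))

∀i ∃z (¬C(i) ∨ ¬B(z,z))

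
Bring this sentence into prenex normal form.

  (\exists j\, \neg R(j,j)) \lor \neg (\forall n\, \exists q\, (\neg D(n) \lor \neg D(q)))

Drive negations inward (¬∀x A ≡ ∃x ¬A, ¬∃x A ≡ ∀x ¬A, De Morgan for ∧/∨):
  (\exists j\, \neg R(j,j)) \lor (\exists n\, \forall q\, (D(n) \land D(q)))
All bound variables are already distinct, so no renaming is needed.
Pull the quantifiers to the front (each side's bound variable is not free in the other side):
  \exists j\, \exists n\, \forall q\, (\neg R(j,j) \lor D(n) \land D(q))

\exists j\, \exists n\, \forall q\, (\neg R(j,j) \lor D(n) \land D(q))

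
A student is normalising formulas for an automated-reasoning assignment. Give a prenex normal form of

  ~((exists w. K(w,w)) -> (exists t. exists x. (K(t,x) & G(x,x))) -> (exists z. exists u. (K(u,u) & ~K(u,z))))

exists w. exists t. exists x. forall z. forall u. (K(w,w) & K(t,x) & G(x,x) & (~K(u,u) | K(u,z)))

Eliminate → and ↔ using ¬ and ∨.
  ~(~(exists w. K(w,w)) | ~(exists t. exists x. (K(t,x) & G(x,x))) | (exists z. exists u. (K(u,u) & ~K(u,z))))
Drive negations inward (¬∀x A ≡ ∃x ¬A, ¬∃x A ≡ ∀x ¬A, De Morgan for ∧/∨):
  (exists w. K(w,w)) & (exists t. exists x. (K(t,x) & G(x,x))) & (forall z. forall u. (~K(u,u) | K(u,z)))
All bound variables are already distinct, so no renaming is needed.
Pull the quantifiers to the front (each side's bound variable is not free in the other side):
  exists w. exists t. exists x. forall z. forall u. (K(w,w) & K(t,x) & G(x,x) & (~K(u,u) | K(u,z)))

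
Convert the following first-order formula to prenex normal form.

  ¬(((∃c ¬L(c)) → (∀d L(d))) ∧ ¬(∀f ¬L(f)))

First replace A → B with ¬A ∨ B.
  ¬((¬(∃c ¬L(c)) ∨ (∀d L(d))) ∧ ¬(∀f ¬L(f)))
Push ¬ through the quantifiers and connectives to reach negation normal form:
  (∃c ¬L(c)) ∧ (∃d ¬L(d)) ∨ (∀f ¬L(f))
All bound variables are already distinct, so no renaming is needed.
Finally move all quantifiers to the prefix:
  ∃c ∃d ∀f (¬L(c) ∧ ¬L(d) ∨ ¬L(f))

∃c ∃d ∀f (¬L(c) ∧ ¬L(d) ∨ ¬L(f))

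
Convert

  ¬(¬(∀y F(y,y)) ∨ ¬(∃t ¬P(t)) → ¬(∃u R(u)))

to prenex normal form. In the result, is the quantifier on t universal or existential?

Rewrite implications/biconditionals: A → B as ¬A ∨ B.
  ¬(¬(¬(∀y F(y,y)) ∨ ¬(∃t ¬P(t))) ∨ ¬(∃u R(u)))
Move each ¬ inward, flipping quantifiers it crosses:
  ((∃y ¬F(y,y)) ∨ (∀t P(t))) ∧ (∃u R(u))
All bound variables are already distinct, so no renaming is needed.
Extract every quantifier outward, since the variables are now distinct and don't occur free across branches:
  ∃y ∀t ∃u ((¬F(y,y) ∨ P(t)) ∧ R(u))
The quantifier ∃t sits under an odd number of negations (counting the antecedent side of each →), so it flips to ∀t.

universal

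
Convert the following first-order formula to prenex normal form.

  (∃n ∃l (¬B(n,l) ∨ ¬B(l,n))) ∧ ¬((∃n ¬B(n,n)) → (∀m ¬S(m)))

First replace A → B with ¬A ∨ B.
  (∃n ∃l (¬B(n,l) ∨ ¬B(l,n))) ∧ ¬(¬(∃n ¬B(n,n)) ∨ (∀m ¬S(m)))
Move each ¬ inward, flipping quantifiers it crosses:
  (∃n ∃l (¬B(n,l) ∨ ¬B(l,n))) ∧ (∃n ¬B(n,n)) ∧ (∃m S(m))
Standardize variables apart so no two quantifiers bind the same name: n↦c.
  (∃n ∃l (¬B(n,l) ∨ ¬B(l,n))) ∧ (∃c ¬B(c,c)) ∧ (∃m S(m))
Extract every quantifier outward, since the variables are now distinct and don't occur free across branches:
  ∃n ∃l ∃c ∃m ((¬B(n,l) ∨ ¬B(l,n)) ∧ ¬B(c,c) ∧ S(m))

∃n ∃l ∃c ∃m ((¬B(n,l) ∨ ¬B(l,n)) ∧ ¬B(c,c) ∧ S(m))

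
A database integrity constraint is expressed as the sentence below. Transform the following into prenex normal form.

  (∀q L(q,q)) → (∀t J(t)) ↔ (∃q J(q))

∀q ∃t ∃v1 ∀c ∃a ∀r ((L(q,q) ∧ ¬J(t) ∨ J(v1)) ∧ (¬J(c) ∨ ¬L(a,a) ∨ J(r)))

First replace A → B with ¬A ∨ B; A ↔ B as (¬A ∨ B) ∧ (¬B ∨ A).
  (¬(¬(∀q L(q,q)) ∨ (∀t J(t))) ∨ (∃q J(q))) ∧ (¬(∃q J(q)) ∨ ¬(∀q L(q,q)) ∨ (∀t J(t)))
Push ¬ through the quantifiers and connectives to reach negation normal form:
  ((∀q L(q,q)) ∧ (∃t ¬J(t)) ∨ (∃q J(q))) ∧ ((∀q ¬J(q)) ∨ (∃q ¬L(q,q)) ∨ (∀t J(t)))
Standardize variables apart so no two quantifiers bind the same name: q↦v1, q↦c, q↦a, t↦r.
  ((∀q L(q,q)) ∧ (∃t ¬J(t)) ∨ (∃v1 J(v1))) ∧ ((∀c ¬J(c)) ∨ (∃a ¬L(a,a)) ∨ (∀r J(r)))
Extract every quantifier outward, since the variables are now distinct and don't occur free across branches:
  ∀q ∃t ∃v1 ∀c ∃a ∀r ((L(q,q) ∧ ¬J(t) ∨ J(v1)) ∧ (¬J(c) ∨ ¬L(a,a) ∨ J(r)))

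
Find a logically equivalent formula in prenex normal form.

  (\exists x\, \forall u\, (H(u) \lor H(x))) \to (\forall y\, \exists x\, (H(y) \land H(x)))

\forall x\, \exists u\, \forall y\, \exists w\, (\neg H(u) \land \neg H(x) \lor H(y) \land H(w))

First replace A → B with ¬A ∨ B.
  \neg (\exists x\, \forall u\, (H(u) \lor H(x))) \lor (\forall y\, \exists x\, (H(y) \land H(x)))
Move each ¬ inward, flipping quantifiers it crosses:
  (\forall x\, \exists u\, (\neg H(u) \land \neg H(x))) \lor (\forall y\, \exists x\, (H(y) \land H(x)))
Rename bound variables to avoid capture: x↦w.
  (\forall x\, \exists u\, (\neg H(u) \land \neg H(x))) \lor (\forall y\, \exists w\, (H(y) \land H(w)))
Pull the quantifiers to the front (each side's bound variable is not free in the other side):
  \forall x\, \exists u\, \forall y\, \exists w\, (\neg H(u) \land \neg H(x) \lor H(y) \land H(w))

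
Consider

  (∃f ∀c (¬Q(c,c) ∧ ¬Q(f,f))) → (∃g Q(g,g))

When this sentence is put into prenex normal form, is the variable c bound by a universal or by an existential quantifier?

existential

Rewrite implications/biconditionals: A → B as ¬A ∨ B.
  ¬(∃f ∀c (¬Q(c,c) ∧ ¬Q(f,f))) ∨ (∃g Q(g,g))
Drive negations inward (¬∀x A ≡ ∃x ¬A, ¬∃x A ≡ ∀x ¬A, De Morgan for ∧/∨):
  (∀f ∃c (Q(c,c) ∨ Q(f,f))) ∨ (∃g Q(g,g))
All bound variables are already distinct, so no renaming is needed.
Pull the quantifiers to the front (each side's bound variable is not free in the other side):
  ∀f ∃c ∃g (Q(c,c) ∨ Q(f,f) ∨ Q(g,g))
The quantifier ∀c sits under an odd number of negations (counting the antecedent side of each →), so it flips to ∃c.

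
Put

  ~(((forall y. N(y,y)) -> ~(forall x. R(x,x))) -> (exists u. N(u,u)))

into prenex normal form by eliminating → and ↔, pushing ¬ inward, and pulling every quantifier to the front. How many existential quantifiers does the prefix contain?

Rewrite implications/biconditionals: A → B as ¬A ∨ B.
  ~(~(~(forall y. N(y,y)) | ~(forall x. R(x,x))) | (exists u. N(u,u)))
Push ¬ through the quantifiers and connectives to reach negation normal form:
  ((exists y. ~N(y,y)) | (exists x. ~R(x,x))) & (forall u. ~N(u,u))
Finally move all quantifiers to the prefix:
  exists y. exists x. forall u. ((~N(y,y) | ~R(x,x)) & ~N(u,u))
The prefix is exists y exists x forall u: 1 universal, 2 existential.

2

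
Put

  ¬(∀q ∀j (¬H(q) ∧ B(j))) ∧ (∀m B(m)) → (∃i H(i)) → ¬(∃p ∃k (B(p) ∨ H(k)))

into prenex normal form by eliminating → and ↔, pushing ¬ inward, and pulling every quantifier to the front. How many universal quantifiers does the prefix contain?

5

First replace A → B with ¬A ∨ B.
  ¬(¬(∀q ∀j (¬H(q) ∧ B(j))) ∧ (∀m B(m))) ∨ ¬(∃i H(i)) ∨ ¬(∃p ∃k (B(p) ∨ H(k)))
Drive negations inward (¬∀x A ≡ ∃x ¬A, ¬∃x A ≡ ∀x ¬A, De Morgan for ∧/∨):
  (∀q ∀j (¬H(q) ∧ B(j))) ∨ (∃m ¬B(m)) ∨ (∀i ¬H(i)) ∨ (∀p ∀k (¬B(p) ∧ ¬H(k)))
All bound variables are already distinct, so no renaming is needed.
Finally move all quantifiers to the prefix:
  ∀q ∀j ∃m ∀i ∀p ∀k (¬H(q) ∧ B(j) ∨ ¬B(m) ∨ ¬H(i) ∨ ¬B(p) ∧ ¬H(k))
The prefix is ∀q ∀j ∃m ∀i ∀p ∀k: 5 universal, 1 existential.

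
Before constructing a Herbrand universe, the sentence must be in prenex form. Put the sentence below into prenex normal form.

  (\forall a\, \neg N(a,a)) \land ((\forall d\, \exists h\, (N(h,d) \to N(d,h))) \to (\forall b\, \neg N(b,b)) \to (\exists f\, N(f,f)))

\forall a\, \exists d\, \forall h\, \exists b\, \exists f\, (\neg N(a,a) \land (N(h,d) \land \neg N(d,h) \lor N(b,b) \lor N(f,f)))

Rewrite implications/biconditionals: A → B as ¬A ∨ B.
  (\forall a\, \neg N(a,a)) \land (\neg (\forall d\, \exists h\, (\neg N(h,d) \lor N(d,h))) \lor \neg (\forall b\, \neg N(b,b)) \lor (\exists f\, N(f,f)))
Move each ¬ inward, flipping quantifiers it crosses:
  (\forall a\, \neg N(a,a)) \land ((\exists d\, \forall h\, (N(h,d) \land \neg N(d,h))) \lor (\exists b\, N(b,b)) \lor (\exists f\, N(f,f)))
Pull the quantifiers to the front (each side's bound variable is not free in the other side):
  \forall a\, \exists d\, \forall h\, \exists b\, \exists f\, (\neg N(a,a) \land (N(h,d) \land \neg N(d,h) \lor N(b,b) \lor N(f,f)))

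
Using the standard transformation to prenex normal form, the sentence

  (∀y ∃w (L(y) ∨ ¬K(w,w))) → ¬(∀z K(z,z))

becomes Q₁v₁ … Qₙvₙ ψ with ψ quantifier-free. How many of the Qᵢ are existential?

2

Eliminate → and ↔ using ¬ and ∨.
  ¬(∀y ∃w (L(y) ∨ ¬K(w,w))) ∨ ¬(∀z K(z,z))
Drive negations inward (¬∀x A ≡ ∃x ¬A, ¬∃x A ≡ ∀x ¬A, De Morgan for ∧/∨):
  (∃y ∀w (¬L(y) ∧ K(w,w))) ∨ (∃z ¬K(z,z))
All bound variables are already distinct, so no renaming is needed.
Extract every quantifier outward, since the variables are now distinct and don't occur free across branches:
  ∃y ∀w ∃z (¬L(y) ∧ K(w,w) ∨ ¬K(z,z))
The prefix is ∃y ∀w ∃z: 1 universal, 2 existential.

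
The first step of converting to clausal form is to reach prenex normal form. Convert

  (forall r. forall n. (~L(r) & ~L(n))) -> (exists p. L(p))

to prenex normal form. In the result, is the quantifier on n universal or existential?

existential

Rewrite implications/biconditionals: A → B as ¬A ∨ B.
  ~(forall r. forall n. (~L(r) & ~L(n))) | (exists p. L(p))
Push ¬ through the quantifiers and connectives to reach negation normal form:
  (exists r. exists n. (L(r) | L(n))) | (exists p. L(p))
All bound variables are already distinct, so no renaming is needed.
Extract every quantifier outward, since the variables are now distinct and don't occur free across branches:
  exists r. exists n. exists p. (L(r) | L(n) | L(p))
The quantifier forall n sits under an odd number of negations (counting the antecedent side of each →), so it flips to exists n.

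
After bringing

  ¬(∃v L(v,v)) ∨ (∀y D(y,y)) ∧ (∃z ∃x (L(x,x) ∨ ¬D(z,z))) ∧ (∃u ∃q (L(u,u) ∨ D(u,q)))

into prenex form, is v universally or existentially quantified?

Push ¬ through the quantifiers and connectives to reach negation normal form:
  (∀v ¬L(v,v)) ∨ (∀y D(y,y)) ∧ (∃z ∃x (L(x,x) ∨ ¬D(z,z))) ∧ (∃u ∃q (L(u,u) ∨ D(u,q)))
All bound variables are already distinct, so no renaming is needed.
Pull the quantifiers to the front (each side's bound variable is not free in the other side):
  ∀v ∀y ∃z ∃x ∃u ∃q (¬L(v,v) ∨ D(y,y) ∧ (L(x,x) ∨ ¬D(z,z)) ∧ (L(u,u) ∨ D(u,q)))
The quantifier ∃v sits under an odd number of negations, so it flips to ∀v.

universal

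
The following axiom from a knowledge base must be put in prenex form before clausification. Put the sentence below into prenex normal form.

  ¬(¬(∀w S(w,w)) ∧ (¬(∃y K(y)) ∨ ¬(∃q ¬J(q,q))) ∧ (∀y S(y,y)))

Push ¬ through the quantifiers and connectives to reach negation normal form:
  (∀w S(w,w)) ∨ (∃y K(y)) ∧ (∃q ¬J(q,q)) ∨ (∃y ¬S(y,y))
Standardize variables apart so no two quantifiers bind the same name: y↦x1.
  (∀w S(w,w)) ∨ (∃y K(y)) ∧ (∃q ¬J(q,q)) ∨ (∃x1 ¬S(x1,x1))
Extract every quantifier outward, since the variables are now distinct and don't occur free across branches:
  ∀w ∃y ∃q ∃x1 (S(w,w) ∨ K(y) ∧ ¬J(q,q) ∨ ¬S(x1,x1))

∀w ∃y ∃q ∃x1 (S(w,w) ∨ K(y) ∧ ¬J(q,q) ∨ ¬S(x1,x1))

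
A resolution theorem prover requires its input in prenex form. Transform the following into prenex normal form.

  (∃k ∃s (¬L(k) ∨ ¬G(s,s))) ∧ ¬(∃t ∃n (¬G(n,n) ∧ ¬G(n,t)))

∃k ∃s ∀t ∀n ((¬L(k) ∨ ¬G(s,s)) ∧ (G(n,n) ∨ G(n,t)))

Move each ¬ inward, flipping quantifiers it crosses:
  (∃k ∃s (¬L(k) ∨ ¬G(s,s))) ∧ (∀t ∀n (G(n,n) ∨ G(n,t)))
All bound variables are already distinct, so no renaming is needed.
Finally move all quantifiers to the prefix:
  ∃k ∃s ∀t ∀n ((¬L(k) ∨ ¬G(s,s)) ∧ (G(n,n) ∨ G(n,t)))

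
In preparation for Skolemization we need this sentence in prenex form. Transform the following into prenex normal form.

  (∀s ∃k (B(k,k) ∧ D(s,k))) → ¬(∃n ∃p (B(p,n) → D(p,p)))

∃s ∀k ∀n ∀p (¬B(k,k) ∨ ¬D(s,k) ∨ B(p,n) ∧ ¬D(p,p))

Rewrite implications/biconditionals: A → B as ¬A ∨ B.
  ¬(∀s ∃k (B(k,k) ∧ D(s,k))) ∨ ¬(∃n ∃p (¬B(p,n) ∨ D(p,p)))
Move each ¬ inward, flipping quantifiers it crosses:
  (∃s ∀k (¬B(k,k) ∨ ¬D(s,k))) ∨ (∀n ∀p (B(p,n) ∧ ¬D(p,p)))
Extract every quantifier outward, since the variables are now distinct and don't occur free across branches:
  ∃s ∀k ∀n ∀p (¬B(k,k) ∨ ¬D(s,k) ∨ B(p,n) ∧ ¬D(p,p))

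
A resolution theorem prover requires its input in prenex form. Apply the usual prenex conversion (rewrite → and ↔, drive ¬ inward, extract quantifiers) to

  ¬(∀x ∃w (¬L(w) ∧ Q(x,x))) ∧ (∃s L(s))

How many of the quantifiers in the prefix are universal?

1

Move each ¬ inward, flipping quantifiers it crosses:
  (∃x ∀w (L(w) ∨ ¬Q(x,x))) ∧ (∃s L(s))
All bound variables are already distinct, so no renaming is needed.
Pull the quantifiers to the front (each side's bound variable is not free in the other side):
  ∃x ∀w ∃s ((L(w) ∨ ¬Q(x,x)) ∧ L(s))
The prefix is ∃x ∀w ∃s: 1 universal, 2 existential.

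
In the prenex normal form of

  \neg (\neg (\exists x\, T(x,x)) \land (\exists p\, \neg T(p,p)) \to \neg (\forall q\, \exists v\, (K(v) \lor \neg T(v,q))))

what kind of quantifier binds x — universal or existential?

universal

Eliminate → and ↔ using ¬ and ∨.
  \neg (\neg (\neg (\exists x\, T(x,x)) \land (\exists p\, \neg T(p,p))) \lor \neg (\forall q\, \exists v\, (K(v) \lor \neg T(v,q))))
Push ¬ through the quantifiers and connectives to reach negation normal form:
  (\forall x\, \neg T(x,x)) \land (\exists p\, \neg T(p,p)) \land (\forall q\, \exists v\, (K(v) \lor \neg T(v,q)))
All bound variables are already distinct, so no renaming is needed.
Pull the quantifiers to the front (each side's bound variable is not free in the other side):
  \forall x\, \exists p\, \forall q\, \exists v\, (\neg T(x,x) \land \neg T(p,p) \land (K(v) \lor \neg T(v,q)))
The quantifier \exists x sits under an odd number of negations (counting the antecedent side of each →), so it flips to \forall x.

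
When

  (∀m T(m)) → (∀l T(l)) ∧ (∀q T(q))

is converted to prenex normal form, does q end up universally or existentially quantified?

universal

First replace A → B with ¬A ∨ B.
  ¬(∀m T(m)) ∨ (∀l T(l)) ∧ (∀q T(q))
Push ¬ through the quantifiers and connectives to reach negation normal form:
  (∃m ¬T(m)) ∨ (∀l T(l)) ∧ (∀q T(q))
All bound variables are already distinct, so no renaming is needed.
Pull the quantifiers to the front (each side's bound variable is not free in the other side):
  ∃m ∀l ∀q (¬T(m) ∨ T(l) ∧ T(q))
The quantifier ∀q sits under an even number of negations (counting the antecedent side of each →), so it remains universal.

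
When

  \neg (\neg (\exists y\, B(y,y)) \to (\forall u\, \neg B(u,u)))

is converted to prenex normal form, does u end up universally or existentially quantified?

First replace A → B with ¬A ∨ B.
  \neg (\neg \neg (\exists y\, B(y,y)) \lor (\forall u\, \neg B(u,u)))
Move each ¬ inward, flipping quantifiers it crosses:
  (\forall y\, \neg B(y,y)) \land (\exists u\, B(u,u))
All bound variables are already distinct, so no renaming is needed.
Finally move all quantifiers to the prefix:
  \forall y\, \exists u\, (\neg B(y,y) \land B(u,u))
The quantifier \forall u sits under an odd number of negations (counting the antecedent side of each →), so it flips to \exists u.

existential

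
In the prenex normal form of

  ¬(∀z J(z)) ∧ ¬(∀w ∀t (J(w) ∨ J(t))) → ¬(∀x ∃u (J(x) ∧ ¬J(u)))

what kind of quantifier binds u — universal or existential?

Eliminate → and ↔ using ¬ and ∨.
  ¬(¬(∀z J(z)) ∧ ¬(∀w ∀t (J(w) ∨ J(t)))) ∨ ¬(∀x ∃u (J(x) ∧ ¬J(u)))
Drive negations inward (¬∀x A ≡ ∃x ¬A, ¬∃x A ≡ ∀x ¬A, De Morgan for ∧/∨):
  (∀z J(z)) ∨ (∀w ∀t (J(w) ∨ J(t))) ∨ (∃x ∀u (¬J(x) ∨ J(u)))
All bound variables are already distinct, so no renaming is needed.
Extract every quantifier outward, since the variables are now distinct and don't occur free across branches:
  ∀z ∀w ∀t ∃x ∀u (J(z) ∨ J(w) ∨ J(t) ∨ ¬J(x) ∨ J(u))
The quantifier ∃u sits under an odd number of negations (counting the antecedent side of each →), so it flips to ∀u.

universal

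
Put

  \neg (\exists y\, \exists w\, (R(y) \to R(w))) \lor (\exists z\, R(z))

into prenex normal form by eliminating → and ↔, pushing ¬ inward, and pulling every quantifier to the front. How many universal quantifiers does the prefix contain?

2

Rewrite implications/biconditionals: A → B as ¬A ∨ B.
  \neg (\exists y\, \exists w\, (\neg R(y) \lor R(w))) \lor (\exists z\, R(z))
Push ¬ through the quantifiers and connectives to reach negation normal form:
  (\forall y\, \forall w\, (R(y) \land \neg R(w))) \lor (\exists z\, R(z))
All bound variables are already distinct, so no renaming is needed.
Finally move all quantifiers to the prefix:
  \forall y\, \forall w\, \exists z\, (R(y) \land \neg R(w) \lor R(z))
The prefix is \forall y \forall w \exists z: 2 universal, 1 existential.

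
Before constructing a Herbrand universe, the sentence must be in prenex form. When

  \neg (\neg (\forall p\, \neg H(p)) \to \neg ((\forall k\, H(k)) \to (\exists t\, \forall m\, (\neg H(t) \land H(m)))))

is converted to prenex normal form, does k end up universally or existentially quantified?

existential

Rewrite implications/biconditionals: A → B as ¬A ∨ B.
  \neg (\neg \neg (\forall p\, \neg H(p)) \lor \neg (\neg (\forall k\, H(k)) \lor (\exists t\, \forall m\, (\neg H(t) \land H(m)))))
Drive negations inward (¬∀x A ≡ ∃x ¬A, ¬∃x A ≡ ∀x ¬A, De Morgan for ∧/∨):
  (\exists p\, H(p)) \land ((\exists k\, \neg H(k)) \lor (\exists t\, \forall m\, (\neg H(t) \land H(m))))
All bound variables are already distinct, so no renaming is needed.
Pull the quantifiers to the front (each side's bound variable is not free in the other side):
  \exists p\, \exists k\, \exists t\, \forall m\, (H(p) \land (\neg H(k) \lor \neg H(t) \land H(m)))
The quantifier \forall k sits under an odd number of negations (counting the antecedent side of each →), so it flips to \exists k.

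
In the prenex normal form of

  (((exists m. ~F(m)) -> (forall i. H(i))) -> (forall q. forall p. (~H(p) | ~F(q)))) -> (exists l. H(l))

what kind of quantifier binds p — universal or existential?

First replace A → B with ¬A ∨ B.
  ~(~(~(exists m. ~F(m)) | (forall i. H(i))) | (forall q. forall p. (~H(p) | ~F(q)))) | (exists l. H(l))
Drive negations inward (¬∀x A ≡ ∃x ¬A, ¬∃x A ≡ ∀x ¬A, De Morgan for ∧/∨):
  ((forall m. F(m)) | (forall i. H(i))) & (exists q. exists p. (H(p) & F(q))) | (exists l. H(l))
Finally move all quantifiers to the prefix:
  forall m. forall i. exists q. exists p. exists l. ((F(m) | H(i)) & H(p) & F(q) | H(l))
The quantifier forall p sits under an odd number of negations (counting the antecedent side of each →), so it flips to exists p.

existential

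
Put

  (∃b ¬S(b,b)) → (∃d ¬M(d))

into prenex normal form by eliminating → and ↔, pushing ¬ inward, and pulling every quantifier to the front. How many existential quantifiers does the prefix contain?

1

Eliminate → and ↔ using ¬ and ∨.
  ¬(∃b ¬S(b,b)) ∨ (∃d ¬M(d))
Push ¬ through the quantifiers and connectives to reach negation normal form:
  (∀b S(b,b)) ∨ (∃d ¬M(d))
Extract every quantifier outward, since the variables are now distinct and don't occur free across branches:
  ∀b ∃d (S(b,b) ∨ ¬M(d))
The prefix is ∀b ∃d: 1 universal, 1 existential.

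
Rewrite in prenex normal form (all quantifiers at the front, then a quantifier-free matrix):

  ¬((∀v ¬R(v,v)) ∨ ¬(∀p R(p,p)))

∃v ∀p (R(v,v) ∧ R(p,p))

Push ¬ through the quantifiers and connectives to reach negation normal form:
  (∃v R(v,v)) ∧ (∀p R(p,p))
All bound variables are already distinct, so no renaming is needed.
Pull the quantifiers to the front (each side's bound variable is not free in the other side):
  ∃v ∀p (R(v,v) ∧ R(p,p))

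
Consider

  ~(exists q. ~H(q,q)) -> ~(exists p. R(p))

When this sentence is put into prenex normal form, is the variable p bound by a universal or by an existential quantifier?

universal

Eliminate → and ↔ using ¬ and ∨.
  ~~(exists q. ~H(q,q)) | ~(exists p. R(p))
Move each ¬ inward, flipping quantifiers it crosses:
  (exists q. ~H(q,q)) | (forall p. ~R(p))
Pull the quantifiers to the front (each side's bound variable is not free in the other side):
  exists q. forall p. (~H(q,q) | ~R(p))
The quantifier exists p sits under an odd number of negations (counting the antecedent side of each →), so it flips to forall p.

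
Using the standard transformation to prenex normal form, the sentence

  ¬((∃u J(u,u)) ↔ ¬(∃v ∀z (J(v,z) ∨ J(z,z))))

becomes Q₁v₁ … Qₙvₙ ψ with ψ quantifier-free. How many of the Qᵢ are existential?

Rewrite implications/biconditionals: A → B as ¬A ∨ B; A ↔ B as (¬A ∨ B) ∧ (¬B ∨ A).
  ¬((¬(∃u J(u,u)) ∨ ¬(∃v ∀z (J(v,z) ∨ J(z,z)))) ∧ (¬¬(∃v ∀z (J(v,z) ∨ J(z,z))) ∨ (∃u J(u,u))))
Push ¬ through the quantifiers and connectives to reach negation normal form:
  (∃u J(u,u)) ∧ (∃v ∀z (J(v,z) ∨ J(z,z))) ∨ (∀v ∃z (¬J(v,z) ∧ ¬J(z,z))) ∧ (∀u ¬J(u,u))
Give each quantifier a distinct variable: v↦q, z↦c, u↦y1.
  (∃u J(u,u)) ∧ (∃v ∀z (J(v,z) ∨ J(z,z))) ∨ (∀q ∃c (¬J(q,c) ∧ ¬J(c,c))) ∧ (∀y1 ¬J(y1,y1))
Pull the quantifiers to the front (each side's bound variable is not free in the other side):
  ∃u ∃v ∀z ∀q ∃c ∀y1 (J(u,u) ∧ (J(v,z) ∨ J(z,z)) ∨ ¬J(q,c) ∧ ¬J(c,c) ∧ ¬J(y1,y1))
The prefix is ∃u ∃v ∀z ∀q ∃c ∀y1: 3 universal, 3 existential.

3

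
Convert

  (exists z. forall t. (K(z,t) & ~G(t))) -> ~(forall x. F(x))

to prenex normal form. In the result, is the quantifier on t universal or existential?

Rewrite implications/biconditionals: A → B as ¬A ∨ B.
  ~(exists z. forall t. (K(z,t) & ~G(t))) | ~(forall x. F(x))
Drive negations inward (¬∀x A ≡ ∃x ¬A, ¬∃x A ≡ ∀x ¬A, De Morgan for ∧/∨):
  (forall z. exists t. (~K(z,t) | G(t))) | (exists x. ~F(x))
All bound variables are already distinct, so no renaming is needed.
Pull the quantifiers to the front (each side's bound variable is not free in the other side):
  forall z. exists t. exists x. (~K(z,t) | G(t) | ~F(x))
The quantifier forall t sits under an odd number of negations (counting the antecedent side of each →), so it flips to exists t.

existential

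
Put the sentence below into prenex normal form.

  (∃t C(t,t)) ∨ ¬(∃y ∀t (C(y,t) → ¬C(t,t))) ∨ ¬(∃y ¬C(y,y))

First replace A → B with ¬A ∨ B.
  (∃t C(t,t)) ∨ ¬(∃y ∀t (¬C(y,t) ∨ ¬C(t,t))) ∨ ¬(∃y ¬C(y,y))
Move each ¬ inward, flipping quantifiers it crosses:
  (∃t C(t,t)) ∨ (∀y ∃t (C(y,t) ∧ C(t,t))) ∨ (∀y C(y,y))
Standardize variables apart so no two quantifiers bind the same name: t↦x, y↦p.
  (∃t C(t,t)) ∨ (∀y ∃x (C(y,x) ∧ C(x,x))) ∨ (∀p C(p,p))
Extract every quantifier outward, since the variables are now distinct and don't occur free across branches:
  ∃t ∀y ∃x ∀p (C(t,t) ∨ C(y,x) ∧ C(x,x) ∨ C(p,p))

∃t ∀y ∃x ∀p (C(t,t) ∨ C(y,x) ∧ C(x,x) ∨ C(p,p))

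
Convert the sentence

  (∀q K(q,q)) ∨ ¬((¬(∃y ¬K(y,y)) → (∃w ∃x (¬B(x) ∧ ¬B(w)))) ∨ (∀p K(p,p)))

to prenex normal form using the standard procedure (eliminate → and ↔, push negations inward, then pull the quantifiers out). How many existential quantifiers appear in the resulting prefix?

Rewrite implications/biconditionals: A → B as ¬A ∨ B.
  (∀q K(q,q)) ∨ ¬(¬¬(∃y ¬K(y,y)) ∨ (∃w ∃x (¬B(x) ∧ ¬B(w))) ∨ (∀p K(p,p)))
Move each ¬ inward, flipping quantifiers it crosses:
  (∀q K(q,q)) ∨ (∀y K(y,y)) ∧ (∀w ∀x (B(x) ∨ B(w))) ∧ (∃p ¬K(p,p))
All bound variables are already distinct, so no renaming is needed.
Extract every quantifier outward, since the variables are now distinct and don't occur free across branches:
  ∀q ∀y ∀w ∀x ∃p (K(q,q) ∨ K(y,y) ∧ (B(x) ∨ B(w)) ∧ ¬K(p,p))
The prefix is ∀q ∀y ∀w ∀x ∃p: 4 universal, 1 existential.

1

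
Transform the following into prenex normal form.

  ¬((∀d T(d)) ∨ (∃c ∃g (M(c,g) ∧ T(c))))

Push ¬ through the quantifiers and connectives to reach negation normal form:
  (∃d ¬T(d)) ∧ (∀c ∀g (¬M(c,g) ∨ ¬T(c)))
Finally move all quantifiers to the prefix:
  ∃d ∀c ∀g (¬T(d) ∧ (¬M(c,g) ∨ ¬T(c)))

∃d ∀c ∀g (¬T(d) ∧ (¬M(c,g) ∨ ¬T(c)))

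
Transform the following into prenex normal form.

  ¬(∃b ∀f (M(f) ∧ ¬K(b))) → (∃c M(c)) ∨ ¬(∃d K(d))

First replace A → B with ¬A ∨ B.
  ¬¬(∃b ∀f (M(f) ∧ ¬K(b))) ∨ (∃c M(c)) ∨ ¬(∃d K(d))
Push ¬ through the quantifiers and connectives to reach negation normal form:
  (∃b ∀f (M(f) ∧ ¬K(b))) ∨ (∃c M(c)) ∨ (∀d ¬K(d))
All bound variables are already distinct, so no renaming is needed.
Finally move all quantifiers to the prefix:
  ∃b ∀f ∃c ∀d (M(f) ∧ ¬K(b) ∨ M(c) ∨ ¬K(d))

∃b ∀f ∃c ∀d (M(f) ∧ ¬K(b) ∨ M(c) ∨ ¬K(d))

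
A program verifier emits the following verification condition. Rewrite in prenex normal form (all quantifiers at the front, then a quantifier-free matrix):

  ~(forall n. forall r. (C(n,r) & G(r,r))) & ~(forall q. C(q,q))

exists n. exists r. exists q. ((~C(n,r) | ~G(r,r)) & ~C(q,q))

Push ¬ through the quantifiers and connectives to reach negation normal form:
  (exists n. exists r. (~C(n,r) | ~G(r,r))) & (exists q. ~C(q,q))
Extract every quantifier outward, since the variables are now distinct and don't occur free across branches:
  exists n. exists r. exists q. ((~C(n,r) | ~G(r,r)) & ~C(q,q))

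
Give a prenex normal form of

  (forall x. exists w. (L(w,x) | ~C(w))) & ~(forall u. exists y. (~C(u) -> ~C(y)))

forall x. exists w. exists u. forall y. ((L(w,x) | ~C(w)) & ~C(u) & C(y))

Eliminate → and ↔ using ¬ and ∨.
  (forall x. exists w. (L(w,x) | ~C(w))) & ~(forall u. exists y. (~~C(u) | ~C(y)))
Drive negations inward (¬∀x A ≡ ∃x ¬A, ¬∃x A ≡ ∀x ¬A, De Morgan for ∧/∨):
  (forall x. exists w. (L(w,x) | ~C(w))) & (exists u. forall y. (~C(u) & C(y)))
All bound variables are already distinct, so no renaming is needed.
Extract every quantifier outward, since the variables are now distinct and don't occur free across branches:
  forall x. exists w. exists u. forall y. ((L(w,x) | ~C(w)) & ~C(u) & C(y))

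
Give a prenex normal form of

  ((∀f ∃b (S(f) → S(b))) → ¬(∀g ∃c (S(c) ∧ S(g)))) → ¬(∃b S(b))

Rewrite implications/biconditionals: A → B as ¬A ∨ B.
  ¬(¬(∀f ∃b (¬S(f) ∨ S(b))) ∨ ¬(∀g ∃c (S(c) ∧ S(g)))) ∨ ¬(∃b S(b))
Push ¬ through the quantifiers and connectives to reach negation normal form:
  (∀f ∃b (¬S(f) ∨ S(b))) ∧ (∀g ∃c (S(c) ∧ S(g))) ∨ (∀b ¬S(b))
Rename bound variables to avoid capture: b↦x1.
  (∀f ∃b (¬S(f) ∨ S(b))) ∧ (∀g ∃c (S(c) ∧ S(g))) ∨ (∀x1 ¬S(x1))
Extract every quantifier outward, since the variables are now distinct and don't occur free across branches:
  ∀f ∃b ∀g ∃c ∀x1 ((¬S(f) ∨ S(b)) ∧ S(c) ∧ S(g) ∨ ¬S(x1))

∀f ∃b ∀g ∃c ∀x1 ((¬S(f) ∨ S(b)) ∧ S(c) ∧ S(g) ∨ ¬S(x1))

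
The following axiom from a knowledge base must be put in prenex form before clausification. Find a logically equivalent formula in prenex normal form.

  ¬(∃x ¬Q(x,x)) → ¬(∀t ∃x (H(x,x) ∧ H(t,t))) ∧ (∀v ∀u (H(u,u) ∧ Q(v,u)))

∃x ∃t ∀y ∀v ∀u (¬Q(x,x) ∨ (¬H(y,y) ∨ ¬H(t,t)) ∧ H(u,u) ∧ Q(v,u))

Rewrite implications/biconditionals: A → B as ¬A ∨ B.
  ¬¬(∃x ¬Q(x,x)) ∨ ¬(∀t ∃x (H(x,x) ∧ H(t,t))) ∧ (∀v ∀u (H(u,u) ∧ Q(v,u)))
Push ¬ through the quantifiers and connectives to reach negation normal form:
  (∃x ¬Q(x,x)) ∨ (∃t ∀x (¬H(x,x) ∨ ¬H(t,t))) ∧ (∀v ∀u (H(u,u) ∧ Q(v,u)))
Standardize variables apart so no two quantifiers bind the same name: x↦y.
  (∃x ¬Q(x,x)) ∨ (∃t ∀y (¬H(y,y) ∨ ¬H(t,t))) ∧ (∀v ∀u (H(u,u) ∧ Q(v,u)))
Pull the quantifiers to the front (each side's bound variable is not free in the other side):
  ∃x ∃t ∀y ∀v ∀u (¬Q(x,x) ∨ (¬H(y,y) ∨ ¬H(t,t)) ∧ H(u,u) ∧ Q(v,u))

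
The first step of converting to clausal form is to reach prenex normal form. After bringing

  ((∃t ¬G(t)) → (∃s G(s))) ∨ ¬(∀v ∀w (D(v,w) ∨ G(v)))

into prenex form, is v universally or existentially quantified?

existential

First replace A → B with ¬A ∨ B.
  ¬(∃t ¬G(t)) ∨ (∃s G(s)) ∨ ¬(∀v ∀w (D(v,w) ∨ G(v)))
Move each ¬ inward, flipping quantifiers it crosses:
  (∀t G(t)) ∨ (∃s G(s)) ∨ (∃v ∃w (¬D(v,w) ∧ ¬G(v)))
All bound variables are already distinct, so no renaming is needed.
Extract every quantifier outward, since the variables are now distinct and don't occur free across branches:
  ∀t ∃s ∃v ∃w (G(t) ∨ G(s) ∨ ¬D(v,w) ∧ ¬G(v))
The quantifier ∀v sits under an odd number of negations (counting the antecedent side of each →), so it flips to ∃v.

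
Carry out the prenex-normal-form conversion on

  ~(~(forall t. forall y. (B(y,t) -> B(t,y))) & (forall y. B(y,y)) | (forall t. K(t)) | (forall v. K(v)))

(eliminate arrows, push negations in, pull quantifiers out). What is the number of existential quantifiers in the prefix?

Rewrite implications/biconditionals: A → B as ¬A ∨ B.
  ~(~(forall t. forall y. (~B(y,t) | B(t,y))) & (forall y. B(y,y)) | (forall t. K(t)) | (forall v. K(v)))
Drive negations inward (¬∀x A ≡ ∃x ¬A, ¬∃x A ≡ ∀x ¬A, De Morgan for ∧/∨):
  ((forall t. forall y. (~B(y,t) | B(t,y))) | (exists y. ~B(y,y))) & (exists t. ~K(t)) & (exists v. ~K(v))
Rename bound variables to avoid capture: y↦b, t↦y1.
  ((forall t. forall y. (~B(y,t) | B(t,y))) | (exists b. ~B(b,b))) & (exists y1. ~K(y1)) & (exists v. ~K(v))
Extract every quantifier outward, since the variables are now distinct and don't occur free across branches:
  forall t. forall y. exists b. exists y1. exists v. ((~B(y,t) | B(t,y) | ~B(b,b)) & ~K(y1) & ~K(v))
The prefix is forall t forall y exists b exists y1 exists v: 2 universal, 3 existential.

3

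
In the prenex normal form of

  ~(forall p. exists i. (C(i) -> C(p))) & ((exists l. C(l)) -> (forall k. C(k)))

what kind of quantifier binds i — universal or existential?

universal

Eliminate → and ↔ using ¬ and ∨.
  ~(forall p. exists i. (~C(i) | C(p))) & (~(exists l. C(l)) | (forall k. C(k)))
Push ¬ through the quantifiers and connectives to reach negation normal form:
  (exists p. forall i. (C(i) & ~C(p))) & ((forall l. ~C(l)) | (forall k. C(k)))
Pull the quantifiers to the front (each side's bound variable is not free in the other side):
  exists p. forall i. forall l. forall k. (C(i) & ~C(p) & (~C(l) | C(k)))
The quantifier exists i sits under an odd number of negations (counting the antecedent side of each →), so it flips to forall i.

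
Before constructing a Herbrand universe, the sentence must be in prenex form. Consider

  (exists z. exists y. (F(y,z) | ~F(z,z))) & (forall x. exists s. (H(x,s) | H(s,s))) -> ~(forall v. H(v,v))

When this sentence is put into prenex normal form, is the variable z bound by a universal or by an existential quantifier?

universal

Rewrite implications/biconditionals: A → B as ¬A ∨ B.
  ~((exists z. exists y. (F(y,z) | ~F(z,z))) & (forall x. exists s. (H(x,s) | H(s,s)))) | ~(forall v. H(v,v))
Move each ¬ inward, flipping quantifiers it crosses:
  (forall z. forall y. (~F(y,z) & F(z,z))) | (exists x. forall s. (~H(x,s) & ~H(s,s))) | (exists v. ~H(v,v))
All bound variables are already distinct, so no renaming is needed.
Extract every quantifier outward, since the variables are now distinct and don't occur free across branches:
  forall z. forall y. exists x. forall s. exists v. (~F(y,z) & F(z,z) | ~H(x,s) & ~H(s,s) | ~H(v,v))
The quantifier exists z sits under an odd number of negations (counting the antecedent side of each →), so it flips to forall z.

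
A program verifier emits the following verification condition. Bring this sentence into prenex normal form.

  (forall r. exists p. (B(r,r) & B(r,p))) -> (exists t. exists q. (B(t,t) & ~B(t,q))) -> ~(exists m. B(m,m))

First replace A → B with ¬A ∨ B.
  ~(forall r. exists p. (B(r,r) & B(r,p))) | ~(exists t. exists q. (B(t,t) & ~B(t,q))) | ~(exists m. B(m,m))
Drive negations inward (¬∀x A ≡ ∃x ¬A, ¬∃x A ≡ ∀x ¬A, De Morgan for ∧/∨):
  (exists r. forall p. (~B(r,r) | ~B(r,p))) | (forall t. forall q. (~B(t,t) | B(t,q))) | (forall m. ~B(m,m))
All bound variables are already distinct, so no renaming is needed.
Finally move all quantifiers to the prefix:
  exists r. forall p. forall t. forall q. forall m. (~B(r,r) | ~B(r,p) | ~B(t,t) | B(t,q) | ~B(m,m))

exists r. forall p. forall t. forall q. forall m. (~B(r,r) | ~B(r,p) | ~B(t,t) | B(t,q) | ~B(m,m))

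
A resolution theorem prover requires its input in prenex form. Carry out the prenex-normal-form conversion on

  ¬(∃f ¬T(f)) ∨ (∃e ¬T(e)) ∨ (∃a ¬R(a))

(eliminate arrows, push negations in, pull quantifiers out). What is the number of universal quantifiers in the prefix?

1

Push ¬ through the quantifiers and connectives to reach negation normal form:
  (∀f T(f)) ∨ (∃e ¬T(e)) ∨ (∃a ¬R(a))
All bound variables are already distinct, so no renaming is needed.
Finally move all quantifiers to the prefix:
  ∀f ∃e ∃a (T(f) ∨ ¬T(e) ∨ ¬R(a))
The prefix is ∀f ∃e ∃a: 1 universal, 2 existential.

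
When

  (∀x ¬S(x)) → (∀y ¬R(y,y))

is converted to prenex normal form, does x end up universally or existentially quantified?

First replace A → B with ¬A ∨ B.
  ¬(∀x ¬S(x)) ∨ (∀y ¬R(y,y))
Push ¬ through the quantifiers and connectives to reach negation normal form:
  (∃x S(x)) ∨ (∀y ¬R(y,y))
Finally move all quantifiers to the prefix:
  ∃x ∀y (S(x) ∨ ¬R(y,y))
The quantifier ∀x sits under an odd number of negations (counting the antecedent side of each →), so it flips to ∃x.

existential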